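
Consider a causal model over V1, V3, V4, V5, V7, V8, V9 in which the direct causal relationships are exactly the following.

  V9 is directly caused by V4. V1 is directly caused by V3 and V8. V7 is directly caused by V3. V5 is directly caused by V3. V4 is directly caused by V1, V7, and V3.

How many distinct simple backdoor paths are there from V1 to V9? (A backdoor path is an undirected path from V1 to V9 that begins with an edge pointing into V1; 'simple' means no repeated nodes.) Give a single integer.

2

A backdoor path from V1 to V9 is any simple undirected path whose first edge points into V1 (i.e. leaves V1 via a parent).
Parents of V1: {V3, V8}.
Enumerating:
  P1: V1 <- V3 -> V7 -> V4 -> V9
  P2: V1 <- V3 -> V4 -> V9
That exhausts the simple backdoor paths. Count: 2.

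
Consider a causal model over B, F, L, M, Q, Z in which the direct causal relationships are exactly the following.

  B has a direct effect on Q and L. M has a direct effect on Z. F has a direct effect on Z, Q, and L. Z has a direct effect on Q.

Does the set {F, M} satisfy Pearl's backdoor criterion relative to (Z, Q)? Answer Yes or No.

Yes

Backdoor paths from Z to Q (paths whose first edge points into Z):
  P1: Z <- F -> L <- B -> Q
  P2: Z <- F -> Q
Condition 1 (no descendant of Z in the set): holds — descendants of Z are {Q}; none are in {F, M}.
Condition 2 (every backdoor path blocked by {F, M}):
  P1: blocked at fork node F ∈ conditioning set.
  P2: blocked at fork node F ∈ conditioning set.
{F, M} satisfies the backdoor criterion.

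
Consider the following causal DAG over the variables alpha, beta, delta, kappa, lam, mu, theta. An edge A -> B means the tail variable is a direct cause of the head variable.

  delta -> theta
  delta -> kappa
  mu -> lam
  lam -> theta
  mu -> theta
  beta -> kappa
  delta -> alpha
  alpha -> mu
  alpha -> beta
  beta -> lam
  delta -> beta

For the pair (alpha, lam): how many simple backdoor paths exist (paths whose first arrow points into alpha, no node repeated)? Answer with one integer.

4

A backdoor path from alpha to lam is any simple undirected path whose first edge points into alpha (i.e. leaves alpha via a parent).
Parents of alpha: {delta}.
Enumerating:
  P1: alpha <- delta -> beta -> lam
  P2: alpha <- delta -> kappa <- beta -> lam
  P3: alpha <- delta -> theta <- mu -> lam
  P4: alpha <- delta -> theta <- lam
That exhausts the simple backdoor paths. Count: 4.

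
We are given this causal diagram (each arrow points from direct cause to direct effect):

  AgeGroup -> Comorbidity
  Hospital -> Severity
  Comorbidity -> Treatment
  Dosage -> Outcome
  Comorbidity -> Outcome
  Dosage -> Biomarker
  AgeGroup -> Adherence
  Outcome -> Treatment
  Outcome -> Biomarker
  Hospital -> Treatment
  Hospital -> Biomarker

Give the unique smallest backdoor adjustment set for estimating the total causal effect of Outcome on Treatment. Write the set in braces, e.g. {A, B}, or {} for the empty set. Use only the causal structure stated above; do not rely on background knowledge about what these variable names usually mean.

{Comorbidity}

Variables eligible for adjustment (non-descendants of Outcome, excluding Outcome and Treatment): {Adherence, AgeGroup, Comorbidity, Dosage, Hospital, Severity}.
Backdoor paths from Outcome to Treatment:
  P1: Outcome <- Dosage -> Biomarker <- Hospital -> Treatment
  P2: Outcome <- Comorbidity -> Treatment
The empty set is not sufficient: P2 (Outcome <- Comorbidity -> Treatment) has no collider blocking it and no conditioned non-collider, so it is open.
Try {Comorbidity}:
  P1: blocked at collider Biomarker (neither it nor any descendant is in the conditioning set).
  P2: blocked at fork node Comorbidity ∈ conditioning set.
{Comorbidity} contains no descendant of Outcome and blocks every backdoor path.
No other singleton works — e.g. {Hospital} leaves P2 open — so {Comorbidity} is the unique smallest valid adjustment set.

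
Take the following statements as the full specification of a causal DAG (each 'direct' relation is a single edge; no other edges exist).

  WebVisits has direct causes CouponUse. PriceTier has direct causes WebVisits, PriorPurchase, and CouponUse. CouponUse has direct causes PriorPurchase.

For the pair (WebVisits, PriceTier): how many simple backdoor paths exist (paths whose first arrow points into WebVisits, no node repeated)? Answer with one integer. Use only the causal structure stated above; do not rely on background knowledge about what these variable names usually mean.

2

A backdoor path from WebVisits to PriceTier is any simple undirected path whose first edge points into WebVisits (i.e. leaves WebVisits via a parent).
Parents of WebVisits: {CouponUse}.
Enumerating:
  P1: WebVisits <- CouponUse <- PriorPurchase -> PriceTier
  P2: WebVisits <- CouponUse -> PriceTier
That exhausts the simple backdoor paths. Count: 2.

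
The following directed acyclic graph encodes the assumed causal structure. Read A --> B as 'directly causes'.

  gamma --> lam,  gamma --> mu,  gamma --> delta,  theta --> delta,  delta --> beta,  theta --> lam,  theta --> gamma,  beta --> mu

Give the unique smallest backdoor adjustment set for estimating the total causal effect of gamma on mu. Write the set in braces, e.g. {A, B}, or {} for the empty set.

{theta}

Variables eligible for adjustment (non-descendants of gamma, excluding gamma and mu): {theta}.
Backdoor paths from gamma to mu:
  P1: gamma <- theta -> delta -> beta -> mu
The empty set is not sufficient: P1 (gamma <- theta -> delta -> beta -> mu) has no collider blocking it and no conditioned non-collider, so it is open.
Try {theta}:
  P1: blocked at fork node theta ∈ conditioning set.
{theta} contains no descendant of gamma and blocks every backdoor path.
{theta} is the unique smallest valid adjustment set.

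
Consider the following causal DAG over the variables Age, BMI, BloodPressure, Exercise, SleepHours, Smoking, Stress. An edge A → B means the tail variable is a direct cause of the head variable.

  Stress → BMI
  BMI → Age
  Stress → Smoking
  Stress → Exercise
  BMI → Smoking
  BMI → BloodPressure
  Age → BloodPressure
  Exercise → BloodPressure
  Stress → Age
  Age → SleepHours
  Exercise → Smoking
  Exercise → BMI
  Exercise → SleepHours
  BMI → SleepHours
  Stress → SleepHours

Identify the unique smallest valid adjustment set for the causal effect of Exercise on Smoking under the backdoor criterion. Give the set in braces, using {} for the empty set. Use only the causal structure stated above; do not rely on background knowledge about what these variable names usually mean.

Variables eligible for adjustment (non-descendants of Exercise, excluding Exercise and Smoking): {Stress}.
Backdoor paths from Exercise to Smoking:
  P1: Exercise <- Stress -> BMI -> Smoking
  P2: Exercise <- Stress -> Age <- BMI -> Smoking
  P3: Exercise <- Stress -> Age -> SleepHours <- BMI -> Smoking
  P4: Exercise <- Stress -> Age -> BloodPressure <- BMI -> Smoking
  P5: Exercise <- Stress -> Smoking
  P6: Exercise <- Stress -> SleepHours <- BMI -> Smoking
  P7: Exercise <- Stress -> SleepHours <- Age <- BMI -> Smoking
  P8: Exercise <- Stress -> SleepHours <- Age -> BloodPressure <- BMI -> Smoking
The empty set is not sufficient: P1 (Exercise <- Stress -> BMI -> Smoking) has no collider blocking it and no conditioned non-collider, so it is open.
Try {Stress}:
  P1: blocked at fork node Stress ∈ conditioning set.
  P2: blocked at fork node Stress ∈ conditioning set.
  P3: blocked at fork node Stress ∈ conditioning set.
  P4: blocked at fork node Stress ∈ conditioning set.
  P5: blocked at fork node Stress ∈ conditioning set.
  P6: blocked at fork node Stress ∈ conditioning set.
  P7: blocked at fork node Stress ∈ conditioning set.
  P8: blocked at fork node Stress ∈ conditioning set.
{Stress} contains no descendant of Exercise and blocks every backdoor path.
{Stress} is the unique smallest valid adjustment set.

{Stress}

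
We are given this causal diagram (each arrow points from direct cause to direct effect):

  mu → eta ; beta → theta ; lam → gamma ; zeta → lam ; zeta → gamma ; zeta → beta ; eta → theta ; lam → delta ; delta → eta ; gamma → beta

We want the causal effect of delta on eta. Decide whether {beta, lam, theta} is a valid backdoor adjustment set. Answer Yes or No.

Backdoor paths from delta to eta (paths whose first edge points into delta):
  P1: delta <- lam <- zeta -> gamma -> beta -> theta <- eta
  P2: delta <- lam <- zeta -> beta -> theta <- eta
  P3: delta <- lam -> gamma <- zeta -> beta -> theta <- eta
  P4: delta <- lam -> gamma -> beta -> theta <- eta
Condition 1 (no descendant of delta in the set): FAILS — theta is a descendant of delta.
Condition 2 (every backdoor path blocked by {beta, lam, theta}):
  P1: blocked at chain node lam ∈ conditioning set.
  P2: blocked at chain node lam ∈ conditioning set.
  P3: blocked at fork node lam ∈ conditioning set.
  P4: blocked at fork node lam ∈ conditioning set.
{beta, lam, theta} does not satisfy the backdoor criterion.

No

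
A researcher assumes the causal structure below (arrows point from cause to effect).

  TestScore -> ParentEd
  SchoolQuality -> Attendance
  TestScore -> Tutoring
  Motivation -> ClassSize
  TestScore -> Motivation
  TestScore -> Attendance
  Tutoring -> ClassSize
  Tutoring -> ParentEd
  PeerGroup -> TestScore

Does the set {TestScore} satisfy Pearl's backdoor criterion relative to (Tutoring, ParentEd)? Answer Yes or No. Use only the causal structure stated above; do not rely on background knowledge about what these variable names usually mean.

Yes

Backdoor paths from Tutoring to ParentEd (paths whose first edge points into Tutoring):
  P1: Tutoring <- TestScore -> ParentEd
Condition 1 (no descendant of Tutoring in the set): holds — descendants of Tutoring are {ClassSize, ParentEd}; none are in {TestScore}.
Condition 2 (every backdoor path blocked by {TestScore}):
  P1: blocked at fork node TestScore ∈ conditioning set.
{TestScore} satisfies the backdoor criterion.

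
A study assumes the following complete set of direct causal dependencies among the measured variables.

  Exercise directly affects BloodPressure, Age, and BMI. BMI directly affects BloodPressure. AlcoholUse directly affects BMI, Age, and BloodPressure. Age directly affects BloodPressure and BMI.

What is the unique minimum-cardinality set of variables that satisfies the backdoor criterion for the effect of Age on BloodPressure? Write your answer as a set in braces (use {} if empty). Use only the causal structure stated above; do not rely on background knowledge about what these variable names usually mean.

Variables eligible for adjustment (non-descendants of Age, excluding Age and BloodPressure): {AlcoholUse, Exercise}.
Backdoor paths from Age to BloodPressure:
  P1: Age <- AlcoholUse -> BMI <- Exercise -> BloodPressure
  P2: Age <- AlcoholUse -> BMI -> BloodPressure
  P3: Age <- AlcoholUse -> BloodPressure
  P4: Age <- Exercise -> BMI <- AlcoholUse -> BloodPressure
  P5: Age <- Exercise -> BMI -> BloodPressure
  P6: Age <- Exercise -> BloodPressure
The empty set is not sufficient: P2 (Age <- AlcoholUse -> BMI -> BloodPressure) has no collider blocking it and no conditioned non-collider, so it is open.
Try {AlcoholUse, Exercise}:
  P1: blocked at fork node AlcoholUse ∈ conditioning set.
  P2: blocked at fork node AlcoholUse ∈ conditioning set.
  P3: blocked at fork node AlcoholUse ∈ conditioning set.
  P4: blocked at fork node Exercise ∈ conditioning set.
  P5: blocked at fork node Exercise ∈ conditioning set.
  P6: blocked at fork node Exercise ∈ conditioning set.
{AlcoholUse, Exercise} contains no descendant of Age and blocks every backdoor path.
Every element of {AlcoholUse, Exercise} is needed (dropping AlcoholUse leaves P2 open; dropping Exercise leaves P5 open), so no proper subset is valid.
Among all size-2 subsets of the eligible variables, only {AlcoholUse, Exercise} blocks every backdoor path, so it is the unique smallest valid adjustment set.

{AlcoholUse, Exercise}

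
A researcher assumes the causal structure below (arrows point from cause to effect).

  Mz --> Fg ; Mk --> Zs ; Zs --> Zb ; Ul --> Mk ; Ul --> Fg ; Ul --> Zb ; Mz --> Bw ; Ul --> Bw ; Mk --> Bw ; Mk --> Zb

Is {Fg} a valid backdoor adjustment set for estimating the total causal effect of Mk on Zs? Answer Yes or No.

Backdoor paths from Mk to Zs (paths whose first edge points into Mk):
  P1: Mk <- Ul -> Zb <- Zs
Condition 1 (no descendant of Mk in the set): holds — descendants of Mk are {Bw, Zb, Zs}; none are in {Fg}.
Condition 2 (every backdoor path blocked by {Fg}):
  P1: blocked at collider Zb (neither it nor any descendant is in the conditioning set).
{Fg} satisfies the backdoor criterion.

Yes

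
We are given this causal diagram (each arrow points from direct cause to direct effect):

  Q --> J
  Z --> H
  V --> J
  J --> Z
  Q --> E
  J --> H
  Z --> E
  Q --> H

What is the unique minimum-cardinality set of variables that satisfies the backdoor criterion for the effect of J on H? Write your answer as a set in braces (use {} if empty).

Variables eligible for adjustment (non-descendants of J, excluding J and H): {Q, V}.
Backdoor paths from J to H:
  P1: J <- Q -> E <- Z -> H
  P2: J <- Q -> H
The empty set is not sufficient: P2 (J <- Q -> H) has no collider blocking it and no conditioned non-collider, so it is open.
Try {Q}:
  P1: blocked at fork node Q ∈ conditioning set.
  P2: blocked at fork node Q ∈ conditioning set.
{Q} contains no descendant of J and blocks every backdoor path.
No other singleton works — e.g. {V} leaves P2 open — so {Q} is the unique smallest valid adjustment set.

{Q}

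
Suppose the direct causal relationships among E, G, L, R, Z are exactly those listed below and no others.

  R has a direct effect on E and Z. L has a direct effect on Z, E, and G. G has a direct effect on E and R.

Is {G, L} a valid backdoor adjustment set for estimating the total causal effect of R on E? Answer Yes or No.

Backdoor paths from R to E (paths whose first edge points into R):
  P1: R <- G <- L -> E
  P2: R <- G -> E
Condition 1 (no descendant of R in the set): holds — descendants of R are {E, Z}; none are in {G, L}.
Condition 2 (every backdoor path blocked by {G, L}):
  P1: blocked at chain node G ∈ conditioning set.
  P2: blocked at fork node G ∈ conditioning set.
{G, L} satisfies the backdoor criterion.

Yes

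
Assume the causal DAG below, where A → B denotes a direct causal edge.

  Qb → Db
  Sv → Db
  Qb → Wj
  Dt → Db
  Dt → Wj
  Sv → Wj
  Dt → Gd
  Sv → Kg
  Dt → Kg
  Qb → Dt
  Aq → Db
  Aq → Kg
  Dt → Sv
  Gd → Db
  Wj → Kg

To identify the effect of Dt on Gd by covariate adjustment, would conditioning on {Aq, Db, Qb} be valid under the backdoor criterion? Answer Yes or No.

Backdoor paths from Dt to Gd (paths whose first edge points into Dt):
  P1: Dt <- Qb -> Db <- Gd
  P2: Dt <- Qb -> Wj <- Sv -> Db <- Gd
  P3: Dt <- Qb -> Wj <- Sv -> Kg <- Aq -> Db <- Gd
  P4: Dt <- Qb -> Wj -> Kg <- Aq -> Db <- Gd
  P5: Dt <- Qb -> Wj -> Kg <- Sv -> Db <- Gd
Condition 1 (no descendant of Dt in the set): FAILS — Db is a descendant of Dt.
Condition 2 (every backdoor path blocked by {Aq, Db, Qb}):
  P1: blocked at fork node Qb ∈ conditioning set.
  P2: blocked at fork node Qb ∈ conditioning set.
  P3: blocked at fork node Qb ∈ conditioning set.
  P4: blocked at fork node Qb ∈ conditioning set.
  P5: blocked at fork node Qb ∈ conditioning set.
{Aq, Db, Qb} does not satisfy the backdoor criterion.

No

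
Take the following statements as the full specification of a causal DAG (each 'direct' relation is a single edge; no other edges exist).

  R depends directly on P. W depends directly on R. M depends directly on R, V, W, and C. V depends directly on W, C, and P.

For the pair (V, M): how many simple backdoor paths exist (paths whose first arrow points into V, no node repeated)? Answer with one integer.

A backdoor path from V to M is any simple undirected path whose first edge points into V (i.e. leaves V via a parent).
Parents of V: {C, P, W}.
Enumerating:
  P1: V <- P -> R -> W -> M
  P2: V <- P -> R -> M
  P3: V <- C -> M
  P4: V <- W <- R -> M
  P5: V <- W -> M
That exhausts the simple backdoor paths. Count: 5.

5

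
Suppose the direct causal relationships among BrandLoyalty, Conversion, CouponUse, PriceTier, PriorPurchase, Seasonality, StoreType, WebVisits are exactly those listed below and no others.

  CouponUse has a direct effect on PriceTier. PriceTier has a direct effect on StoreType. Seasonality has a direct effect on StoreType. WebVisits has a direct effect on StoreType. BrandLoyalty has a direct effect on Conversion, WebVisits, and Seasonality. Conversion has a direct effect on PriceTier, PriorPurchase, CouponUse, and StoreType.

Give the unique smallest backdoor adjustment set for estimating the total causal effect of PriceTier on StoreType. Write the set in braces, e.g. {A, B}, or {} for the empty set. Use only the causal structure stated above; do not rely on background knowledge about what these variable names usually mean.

{Conversion}

Variables eligible for adjustment (non-descendants of PriceTier, excluding PriceTier and StoreType): {BrandLoyalty, Conversion, CouponUse, PriorPurchase, Seasonality, WebVisits}.
Backdoor paths from PriceTier to StoreType:
  P1: PriceTier <- Conversion <- BrandLoyalty -> Seasonality -> StoreType
  P2: PriceTier <- Conversion <- BrandLoyalty -> WebVisits -> StoreType
  P3: PriceTier <- Conversion -> StoreType
  P4: PriceTier <- CouponUse <- Conversion <- BrandLoyalty -> Seasonality -> StoreType
  P5: PriceTier <- CouponUse <- Conversion <- BrandLoyalty -> WebVisits -> StoreType
  P6: PriceTier <- CouponUse <- Conversion -> StoreType
The empty set is not sufficient: P1 (PriceTier <- Conversion <- BrandLoyalty -> Seasonality -> StoreType) has no collider blocking it and no conditioned non-collider, so it is open.
Try {Conversion}:
  P1: blocked at chain node Conversion ∈ conditioning set.
  P2: blocked at chain node Conversion ∈ conditioning set.
  P3: blocked at fork node Conversion ∈ conditioning set.
  P4: blocked at chain node Conversion ∈ conditioning set.
  P5: blocked at chain node Conversion ∈ conditioning set.
  P6: blocked at fork node Conversion ∈ conditioning set.
{Conversion} contains no descendant of PriceTier and blocks every backdoor path.
No other singleton works — e.g. {BrandLoyalty} leaves P3 open — so {Conversion} is the unique smallest valid adjustment set.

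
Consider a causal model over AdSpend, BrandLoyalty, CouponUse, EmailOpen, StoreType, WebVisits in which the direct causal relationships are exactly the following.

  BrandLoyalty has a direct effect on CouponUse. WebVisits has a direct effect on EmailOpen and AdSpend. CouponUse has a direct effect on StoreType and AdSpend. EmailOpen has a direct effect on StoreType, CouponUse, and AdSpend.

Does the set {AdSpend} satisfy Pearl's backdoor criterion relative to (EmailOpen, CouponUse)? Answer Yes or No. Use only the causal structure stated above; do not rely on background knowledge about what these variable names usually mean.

No

Backdoor paths from EmailOpen to CouponUse (paths whose first edge points into EmailOpen):
  P1: EmailOpen <- WebVisits -> AdSpend <- CouponUse
Condition 1 (no descendant of EmailOpen in the set): FAILS — AdSpend is a descendant of EmailOpen.
Condition 2 (every backdoor path blocked by {AdSpend}):
  P1: open — collider(s) AdSpend are conditioned on (or have a conditioned descendant) and no non-collider on the path is in the set.
{AdSpend} does not satisfy the backdoor criterion.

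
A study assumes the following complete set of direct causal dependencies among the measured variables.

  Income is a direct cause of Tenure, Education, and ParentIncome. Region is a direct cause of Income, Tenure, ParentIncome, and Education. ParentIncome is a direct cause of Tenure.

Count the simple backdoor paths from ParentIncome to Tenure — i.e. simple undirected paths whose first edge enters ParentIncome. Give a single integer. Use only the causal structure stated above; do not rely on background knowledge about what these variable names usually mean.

A backdoor path from ParentIncome to Tenure is any simple undirected path whose first edge points into ParentIncome (i.e. leaves ParentIncome via a parent).
Parents of ParentIncome: {Income, Region}.
Enumerating:
  P1: ParentIncome <- Region -> Income -> Tenure
  P2: ParentIncome <- Region -> Education <- Income -> Tenure
  P3: ParentIncome <- Region -> Tenure
  P4: ParentIncome <- Income <- Region -> Tenure
  P5: ParentIncome <- Income -> Education <- Region -> Tenure
  P6: ParentIncome <- Income -> Tenure
That exhausts the simple backdoor paths. Count: 6.

6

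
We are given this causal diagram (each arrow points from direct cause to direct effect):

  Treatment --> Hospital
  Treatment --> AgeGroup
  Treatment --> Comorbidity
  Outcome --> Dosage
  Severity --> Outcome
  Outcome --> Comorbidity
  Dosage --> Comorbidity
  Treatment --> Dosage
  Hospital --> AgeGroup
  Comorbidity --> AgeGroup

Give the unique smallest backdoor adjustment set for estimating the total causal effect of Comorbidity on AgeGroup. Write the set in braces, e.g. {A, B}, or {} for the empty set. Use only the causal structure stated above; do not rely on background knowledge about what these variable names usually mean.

{Treatment}

Variables eligible for adjustment (non-descendants of Comorbidity, excluding Comorbidity and AgeGroup): {Dosage, Hospital, Outcome, Severity, Treatment}.
Backdoor paths from Comorbidity to AgeGroup:
  P1: Comorbidity <- Treatment -> Hospital -> AgeGroup
  P2: Comorbidity <- Treatment -> AgeGroup
  P3: Comorbidity <- Outcome -> Dosage <- Treatment -> Hospital -> AgeGroup
  P4: Comorbidity <- Outcome -> Dosage <- Treatment -> AgeGroup
  P5: Comorbidity <- Dosage <- Treatment -> Hospital -> AgeGroup
  P6: Comorbidity <- Dosage <- Treatment -> AgeGroup
The empty set is not sufficient: P1 (Comorbidity <- Treatment -> Hospital -> AgeGroup) has no collider blocking it and no conditioned non-collider, so it is open.
Try {Treatment}:
  P1: blocked at fork node Treatment ∈ conditioning set.
  P2: blocked at fork node Treatment ∈ conditioning set.
  P3: blocked at collider Dosage (neither it nor any descendant is in the conditioning set).
  P4: blocked at collider Dosage (neither it nor any descendant is in the conditioning set).
  P5: blocked at fork node Treatment ∈ conditioning set.
  P6: blocked at fork node Treatment ∈ conditioning set.
{Treatment} contains no descendant of Comorbidity and blocks every backdoor path.
No other singleton works — e.g. {Severity} leaves P1 open — so {Treatment} is the unique smallest valid adjustment set.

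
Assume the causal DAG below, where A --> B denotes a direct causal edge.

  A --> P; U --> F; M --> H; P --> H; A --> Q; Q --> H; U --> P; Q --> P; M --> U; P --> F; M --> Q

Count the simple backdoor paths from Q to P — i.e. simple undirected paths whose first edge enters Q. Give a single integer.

4

A backdoor path from Q to P is any simple undirected path whose first edge points into Q (i.e. leaves Q via a parent).
Parents of Q: {A, M}.
Enumerating:
  P1: Q <- M -> U -> P
  P2: Q <- M -> U -> F <- P
  P3: Q <- M -> H <- P
  P4: Q <- A -> P
That exhausts the simple backdoor paths. Count: 4.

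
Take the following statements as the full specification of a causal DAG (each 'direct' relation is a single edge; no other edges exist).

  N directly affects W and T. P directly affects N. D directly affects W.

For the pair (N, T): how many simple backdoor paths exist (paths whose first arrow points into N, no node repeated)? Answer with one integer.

A backdoor path from N to T is any simple undirected path whose first edge points into N (i.e. leaves N via a parent).
Parents of N: {P}.
No simple path from any parent of N reaches T without revisiting N, so there are no backdoor paths.

0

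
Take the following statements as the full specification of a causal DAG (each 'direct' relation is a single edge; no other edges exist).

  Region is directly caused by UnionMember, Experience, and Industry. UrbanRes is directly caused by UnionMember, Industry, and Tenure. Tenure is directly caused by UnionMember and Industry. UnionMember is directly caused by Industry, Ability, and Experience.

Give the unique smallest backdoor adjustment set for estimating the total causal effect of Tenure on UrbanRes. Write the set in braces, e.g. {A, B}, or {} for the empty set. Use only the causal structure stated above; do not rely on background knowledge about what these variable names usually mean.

Variables eligible for adjustment (non-descendants of Tenure, excluding Tenure and UrbanRes): {Ability, Experience, Industry, Region, UnionMember}.
Backdoor paths from Tenure to UrbanRes:
  P1: Tenure <- Industry -> UnionMember -> UrbanRes
  P2: Tenure <- Industry -> Region <- Experience -> UnionMember -> UrbanRes
  P3: Tenure <- Industry -> Region <- UnionMember -> UrbanRes
  P4: Tenure <- Industry -> UrbanRes
  P5: Tenure <- UnionMember <- Industry -> UrbanRes
  P6: Tenure <- UnionMember <- Experience -> Region <- Industry -> UrbanRes
  P7: Tenure <- UnionMember -> Region <- Industry -> UrbanRes
  P8: Tenure <- UnionMember -> UrbanRes
The empty set is not sufficient: P1 (Tenure <- Industry -> UnionMember -> UrbanRes) has no collider blocking it and no conditioned non-collider, so it is open.
Try {Industry, UnionMember}:
  P1: blocked at fork node Industry ∈ conditioning set.
  P2: blocked at fork node Industry ∈ conditioning set.
  P3: blocked at fork node Industry ∈ conditioning set.
  P4: blocked at fork node Industry ∈ conditioning set.
  P5: blocked at chain node UnionMember ∈ conditioning set.
  P6: blocked at chain node UnionMember ∈ conditioning set.
  P7: blocked at fork node UnionMember ∈ conditioning set.
  P8: blocked at fork node UnionMember ∈ conditioning set.
{Industry, UnionMember} contains no descendant of Tenure and blocks every backdoor path.
Every element of {Industry, UnionMember} is needed (dropping Industry leaves P4 open; dropping UnionMember leaves P8 open), so no proper subset is valid.
Among all size-2 subsets of the eligible variables, only {Industry, UnionMember} blocks every backdoor path, so it is the unique smallest valid adjustment set.

{Industry, UnionMember}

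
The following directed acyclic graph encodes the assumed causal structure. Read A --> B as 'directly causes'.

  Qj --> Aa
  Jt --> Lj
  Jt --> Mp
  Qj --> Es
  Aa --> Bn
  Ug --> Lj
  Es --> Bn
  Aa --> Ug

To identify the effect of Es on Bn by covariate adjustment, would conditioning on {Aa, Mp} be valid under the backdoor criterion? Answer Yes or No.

Backdoor paths from Es to Bn (paths whose first edge points into Es):
  P1: Es <- Qj -> Aa -> Bn
Condition 1 (no descendant of Es in the set): holds — descendants of Es are {Bn}; none are in {Aa, Mp}.
Condition 2 (every backdoor path blocked by {Aa, Mp}):
  P1: blocked at chain node Aa ∈ conditioning set.
{Aa, Mp} satisfies the backdoor criterion.

Yes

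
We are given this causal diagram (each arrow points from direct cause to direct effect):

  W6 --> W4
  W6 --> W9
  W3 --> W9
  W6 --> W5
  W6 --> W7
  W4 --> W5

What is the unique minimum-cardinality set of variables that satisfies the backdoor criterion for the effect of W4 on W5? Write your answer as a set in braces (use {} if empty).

{W6}

Variables eligible for adjustment (non-descendants of W4, excluding W4 and W5): {W3, W6, W7, W9}.
Backdoor paths from W4 to W5:
  P1: W4 <- W6 -> W5
The empty set is not sufficient: P1 (W4 <- W6 -> W5) has no collider blocking it and no conditioned non-collider, so it is open.
Try {W6}:
  P1: blocked at fork node W6 ∈ conditioning set.
{W6} contains no descendant of W4 and blocks every backdoor path.
No other singleton works — e.g. {W7} leaves P1 open — so {W6} is the unique smallest valid adjustment set.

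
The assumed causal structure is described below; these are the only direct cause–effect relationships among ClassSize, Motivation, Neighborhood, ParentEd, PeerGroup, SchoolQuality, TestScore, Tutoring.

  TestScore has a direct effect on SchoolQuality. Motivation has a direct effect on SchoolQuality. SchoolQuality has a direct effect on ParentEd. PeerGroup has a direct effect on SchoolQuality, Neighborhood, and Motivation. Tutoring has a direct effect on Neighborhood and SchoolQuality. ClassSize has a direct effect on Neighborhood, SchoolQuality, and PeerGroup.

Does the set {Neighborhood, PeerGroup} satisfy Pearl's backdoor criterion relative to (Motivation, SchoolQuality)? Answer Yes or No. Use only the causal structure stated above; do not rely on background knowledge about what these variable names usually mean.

Backdoor paths from Motivation to SchoolQuality (paths whose first edge points into Motivation):
  P1: Motivation <- PeerGroup <- ClassSize -> SchoolQuality
  P2: Motivation <- PeerGroup <- ClassSize -> Neighborhood <- Tutoring -> SchoolQuality
  P3: Motivation <- PeerGroup -> SchoolQuality
  P4: Motivation <- PeerGroup -> Neighborhood <- ClassSize -> SchoolQuality
  P5: Motivation <- PeerGroup -> Neighborhood <- Tutoring -> SchoolQuality
Condition 1 (no descendant of Motivation in the set): holds — descendants of Motivation are {ParentEd, SchoolQuality}; none are in {Neighborhood, PeerGroup}.
Condition 2 (every backdoor path blocked by {Neighborhood, PeerGroup}):
  P1: blocked at chain node PeerGroup ∈ conditioning set.
  P2: blocked at chain node PeerGroup ∈ conditioning set.
  P3: blocked at fork node PeerGroup ∈ conditioning set.
  P4: blocked at fork node PeerGroup ∈ conditioning set.
  P5: blocked at fork node PeerGroup ∈ conditioning set.
{Neighborhood, PeerGroup} satisfies the backdoor criterion.

Yes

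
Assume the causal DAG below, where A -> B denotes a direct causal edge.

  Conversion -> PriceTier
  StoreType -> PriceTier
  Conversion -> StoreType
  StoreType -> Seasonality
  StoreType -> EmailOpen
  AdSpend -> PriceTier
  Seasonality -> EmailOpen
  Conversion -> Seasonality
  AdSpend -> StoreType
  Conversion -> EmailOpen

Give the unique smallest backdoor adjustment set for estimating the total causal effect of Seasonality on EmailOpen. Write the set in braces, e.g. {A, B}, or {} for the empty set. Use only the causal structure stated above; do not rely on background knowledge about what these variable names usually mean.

{Conversion, StoreType}

Variables eligible for adjustment (non-descendants of Seasonality, excluding Seasonality and EmailOpen): {AdSpend, Conversion, PriceTier, StoreType}.
Backdoor paths from Seasonality to EmailOpen:
  P1: Seasonality <- Conversion -> StoreType -> EmailOpen
  P2: Seasonality <- Conversion -> EmailOpen
  P3: Seasonality <- Conversion -> PriceTier <- AdSpend -> StoreType -> EmailOpen
  P4: Seasonality <- Conversion -> PriceTier <- StoreType -> EmailOpen
  P5: Seasonality <- StoreType <- Conversion -> EmailOpen
  P6: Seasonality <- StoreType <- AdSpend -> PriceTier <- Conversion -> EmailOpen
  P7: Seasonality <- StoreType -> EmailOpen
  P8: Seasonality <- StoreType -> PriceTier <- Conversion -> EmailOpen
The empty set is not sufficient: P1 (Seasonality <- Conversion -> StoreType -> EmailOpen) has no collider blocking it and no conditioned non-collider, so it is open.
Try {Conversion, StoreType}:
  P1: blocked at fork node Conversion ∈ conditioning set.
  P2: blocked at fork node Conversion ∈ conditioning set.
  P3: blocked at fork node Conversion ∈ conditioning set.
  P4: blocked at fork node Conversion ∈ conditioning set.
  P5: blocked at chain node StoreType ∈ conditioning set.
  P6: blocked at chain node StoreType ∈ conditioning set.
  P7: blocked at fork node StoreType ∈ conditioning set.
  P8: blocked at fork node StoreType ∈ conditioning set.
{Conversion, StoreType} contains no descendant of Seasonality and blocks every backdoor path.
Every element of {Conversion, StoreType} is needed (dropping Conversion leaves P2 open; dropping StoreType leaves P7 open), so no proper subset is valid.
Among all size-2 subsets of the eligible variables, only {Conversion, StoreType} blocks every backdoor path, so it is the unique smallest valid adjustment set.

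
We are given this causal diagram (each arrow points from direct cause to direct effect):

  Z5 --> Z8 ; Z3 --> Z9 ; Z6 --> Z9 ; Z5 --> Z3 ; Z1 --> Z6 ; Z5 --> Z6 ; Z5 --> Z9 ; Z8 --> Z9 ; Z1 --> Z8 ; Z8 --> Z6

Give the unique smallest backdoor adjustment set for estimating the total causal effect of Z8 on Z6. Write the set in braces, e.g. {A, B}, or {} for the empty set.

Variables eligible for adjustment (non-descendants of Z8, excluding Z8 and Z6): {Z1, Z3, Z5}.
Backdoor paths from Z8 to Z6:
  P1: Z8 <- Z5 -> Z3 -> Z9 <- Z6
  P2: Z8 <- Z5 -> Z6
  P3: Z8 <- Z5 -> Z9 <- Z6
  P4: Z8 <- Z1 -> Z6
The empty set is not sufficient: P2 (Z8 <- Z5 -> Z6) has no collider blocking it and no conditioned non-collider, so it is open.
Try {Z1, Z5}:
  P1: blocked at fork node Z5 ∈ conditioning set.
  P2: blocked at fork node Z5 ∈ conditioning set.
  P3: blocked at fork node Z5 ∈ conditioning set.
  P4: blocked at fork node Z1 ∈ conditioning set.
{Z1, Z5} contains no descendant of Z8 and blocks every backdoor path.
Every element of {Z1, Z5} is needed (dropping Z1 leaves P4 open; dropping Z5 leaves P2 open), so no proper subset is valid.
Among all size-2 subsets of the eligible variables, only {Z1, Z5} blocks every backdoor path, so it is the unique smallest valid adjustment set.

{Z1, Z5}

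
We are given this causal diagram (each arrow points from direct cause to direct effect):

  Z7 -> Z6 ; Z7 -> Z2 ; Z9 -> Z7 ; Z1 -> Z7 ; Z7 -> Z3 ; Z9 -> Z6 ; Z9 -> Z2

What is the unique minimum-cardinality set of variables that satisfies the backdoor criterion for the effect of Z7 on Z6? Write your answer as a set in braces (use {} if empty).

Variables eligible for adjustment (non-descendants of Z7, excluding Z7 and Z6): {Z1, Z9}.
Backdoor paths from Z7 to Z6:
  P1: Z7 <- Z9 -> Z6
The empty set is not sufficient: P1 (Z7 <- Z9 -> Z6) has no collider blocking it and no conditioned non-collider, so it is open.
Try {Z9}:
  P1: blocked at fork node Z9 ∈ conditioning set.
{Z9} contains no descendant of Z7 and blocks every backdoor path.
No other singleton works — e.g. {Z1} leaves P1 open — so {Z9} is the unique smallest valid adjustment set.

{Z9}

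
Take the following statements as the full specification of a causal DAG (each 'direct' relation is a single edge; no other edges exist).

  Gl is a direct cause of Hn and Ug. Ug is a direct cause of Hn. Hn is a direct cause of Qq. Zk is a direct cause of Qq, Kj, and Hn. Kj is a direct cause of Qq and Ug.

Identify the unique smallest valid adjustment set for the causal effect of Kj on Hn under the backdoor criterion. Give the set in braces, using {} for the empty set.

Variables eligible for adjustment (non-descendants of Kj, excluding Kj and Hn): {Gl, Zk}.
Backdoor paths from Kj to Hn:
  P1: Kj <- Zk -> Hn
  P2: Kj <- Zk -> Qq <- Hn
The empty set is not sufficient: P1 (Kj <- Zk -> Hn) has no collider blocking it and no conditioned non-collider, so it is open.
Try {Zk}:
  P1: blocked at fork node Zk ∈ conditioning set.
  P2: blocked at fork node Zk ∈ conditioning set.
{Zk} contains no descendant of Kj and blocks every backdoor path.
No other singleton works — e.g. {Gl} leaves P1 open — so {Zk} is the unique smallest valid adjustment set.

{Zk}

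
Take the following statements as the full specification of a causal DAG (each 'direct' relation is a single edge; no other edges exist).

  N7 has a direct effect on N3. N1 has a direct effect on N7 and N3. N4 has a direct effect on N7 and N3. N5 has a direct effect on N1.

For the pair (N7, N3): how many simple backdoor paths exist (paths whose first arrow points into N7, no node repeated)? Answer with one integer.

A backdoor path from N7 to N3 is any simple undirected path whose first edge points into N7 (i.e. leaves N7 via a parent).
Parents of N7: {N1, N4}.
Enumerating:
  P1: N7 <- N4 -> N3
  P2: N7 <- N1 -> N3
That exhausts the simple backdoor paths. Count: 2.

2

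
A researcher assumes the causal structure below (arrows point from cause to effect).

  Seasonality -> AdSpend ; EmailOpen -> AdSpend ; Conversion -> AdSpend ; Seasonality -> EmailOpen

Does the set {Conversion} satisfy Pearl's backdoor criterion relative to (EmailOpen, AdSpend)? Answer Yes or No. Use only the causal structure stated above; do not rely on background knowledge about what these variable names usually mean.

Backdoor paths from EmailOpen to AdSpend (paths whose first edge points into EmailOpen):
  P1: EmailOpen <- Seasonality -> AdSpend
Condition 1 (no descendant of EmailOpen in the set): holds — descendants of EmailOpen are {AdSpend}; none are in {Conversion}.
Condition 2 (every backdoor path blocked by {Conversion}):
  P1: open — no interior node is in the conditioning set.
{Conversion} does not satisfy the backdoor criterion.

No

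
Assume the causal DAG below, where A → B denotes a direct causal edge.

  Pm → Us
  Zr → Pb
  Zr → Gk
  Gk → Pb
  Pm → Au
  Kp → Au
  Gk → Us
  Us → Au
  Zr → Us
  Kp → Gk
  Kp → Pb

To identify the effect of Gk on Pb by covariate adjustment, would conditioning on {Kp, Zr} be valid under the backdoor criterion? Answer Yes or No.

Backdoor paths from Gk to Pb (paths whose first edge points into Gk):
  P1: Gk <- Kp -> Pb
  P2: Gk <- Kp -> Au <- Pm -> Us <- Zr -> Pb
  P3: Gk <- Kp -> Au <- Us <- Zr -> Pb
  P4: Gk <- Zr -> Pb
  P5: Gk <- Zr -> Us <- Pm -> Au <- Kp -> Pb
  P6: Gk <- Zr -> Us -> Au <- Kp -> Pb
Condition 1 (no descendant of Gk in the set): holds — descendants of Gk are {Au, Pb, Us}; none are in {Kp, Zr}.
Condition 2 (every backdoor path blocked by {Kp, Zr}):
  P1: blocked at fork node Kp ∈ conditioning set.
  P2: blocked at fork node Kp ∈ conditioning set.
  P3: blocked at fork node Kp ∈ conditioning set.
  P4: blocked at fork node Zr ∈ conditioning set.
  P5: blocked at fork node Zr ∈ conditioning set.
  P6: blocked at fork node Zr ∈ conditioning set.
{Kp, Zr} satisfies the backdoor criterion.

Yes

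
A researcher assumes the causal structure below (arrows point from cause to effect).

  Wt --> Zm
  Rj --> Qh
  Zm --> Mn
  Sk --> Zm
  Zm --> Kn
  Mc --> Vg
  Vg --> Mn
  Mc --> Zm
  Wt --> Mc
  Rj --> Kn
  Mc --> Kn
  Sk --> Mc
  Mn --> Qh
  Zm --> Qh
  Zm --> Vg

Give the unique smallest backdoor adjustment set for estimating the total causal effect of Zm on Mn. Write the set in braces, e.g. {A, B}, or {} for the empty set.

{Mc}

Variables eligible for adjustment (non-descendants of Zm, excluding Zm and Mn): {Mc, Rj, Sk, Wt}.
Backdoor paths from Zm to Mn:
  P1: Zm <- Wt -> Mc -> Vg -> Mn
  P2: Zm <- Wt -> Mc -> Kn <- Rj -> Qh <- Mn
  P3: Zm <- Sk -> Mc -> Vg -> Mn
  P4: Zm <- Sk -> Mc -> Kn <- Rj -> Qh <- Mn
  P5: Zm <- Mc -> Vg -> Mn
  P6: Zm <- Mc -> Kn <- Rj -> Qh <- Mn
The empty set is not sufficient: P1 (Zm <- Wt -> Mc -> Vg -> Mn) has no collider blocking it and no conditioned non-collider, so it is open.
Try {Mc}:
  P1: blocked at chain node Mc ∈ conditioning set.
  P2: blocked at chain node Mc ∈ conditioning set.
  P3: blocked at chain node Mc ∈ conditioning set.
  P4: blocked at chain node Mc ∈ conditioning set.
  P5: blocked at fork node Mc ∈ conditioning set.
  P6: blocked at fork node Mc ∈ conditioning set.
{Mc} contains no descendant of Zm and blocks every backdoor path.
No other singleton works — e.g. {Wt} leaves P3 open — so {Mc} is the unique smallest valid adjustment set.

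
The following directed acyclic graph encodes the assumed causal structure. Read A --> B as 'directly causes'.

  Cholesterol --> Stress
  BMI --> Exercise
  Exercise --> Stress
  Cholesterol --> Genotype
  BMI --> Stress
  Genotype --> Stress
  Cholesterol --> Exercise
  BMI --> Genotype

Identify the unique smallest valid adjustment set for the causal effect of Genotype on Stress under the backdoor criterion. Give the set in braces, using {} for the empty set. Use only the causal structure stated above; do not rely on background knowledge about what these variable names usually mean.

{BMI, Cholesterol}

Variables eligible for adjustment (non-descendants of Genotype, excluding Genotype and Stress): {BMI, Cholesterol, Exercise}.
Backdoor paths from Genotype to Stress:
  P1: Genotype <- BMI -> Exercise <- Cholesterol -> Stress
  P2: Genotype <- BMI -> Exercise -> Stress
  P3: Genotype <- BMI -> Stress
  P4: Genotype <- Cholesterol -> Exercise <- BMI -> Stress
  P5: Genotype <- Cholesterol -> Exercise -> Stress
  P6: Genotype <- Cholesterol -> Stress
The empty set is not sufficient: P2 (Genotype <- BMI -> Exercise -> Stress) has no collider blocking it and no conditioned non-collider, so it is open.
Try {BMI, Cholesterol}:
  P1: blocked at fork node BMI ∈ conditioning set.
  P2: blocked at fork node BMI ∈ conditioning set.
  P3: blocked at fork node BMI ∈ conditioning set.
  P4: blocked at fork node Cholesterol ∈ conditioning set.
  P5: blocked at fork node Cholesterol ∈ conditioning set.
  P6: blocked at fork node Cholesterol ∈ conditioning set.
{BMI, Cholesterol} contains no descendant of Genotype and blocks every backdoor path.
Every element of {BMI, Cholesterol} is needed (dropping BMI leaves P2 open; dropping Cholesterol leaves P5 open), so no proper subset is valid.
Among all size-2 subsets of the eligible variables, only {BMI, Cholesterol} blocks every backdoor path, so it is the unique smallest valid adjustment set.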